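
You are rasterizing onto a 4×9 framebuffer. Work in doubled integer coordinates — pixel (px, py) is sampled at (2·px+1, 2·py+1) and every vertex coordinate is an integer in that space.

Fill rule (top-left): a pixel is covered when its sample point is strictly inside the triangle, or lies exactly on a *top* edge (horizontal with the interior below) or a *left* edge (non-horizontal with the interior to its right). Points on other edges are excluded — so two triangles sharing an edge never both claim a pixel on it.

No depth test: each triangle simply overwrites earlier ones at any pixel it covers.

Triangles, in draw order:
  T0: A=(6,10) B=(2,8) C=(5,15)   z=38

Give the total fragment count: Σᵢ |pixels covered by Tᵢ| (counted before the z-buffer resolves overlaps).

T0:
  2·area = 22  (B↔C swapped to make it positive)
  edge (6, 10)→(5, 15): d=(-1,5) right/bottom  bias=-1
  edge (5, 15)→(2, 8): d=(-3,-7) top-left  bias=+0
  edge (2, 8)→(6, 10): d=(4,2) right/bottom  bias=-1
    (3,2)@(7, 5): e=[0,44,-22] → .  [on edge]
    (1,4)@(3, 9): e=[16,4,2] → X
    (2,4)@(5, 9): e=[6,18,-2] → .
    (1,5)@(3, 11): e=[14,-2,10] → .
    (2,5)@(5, 11): e=[4,12,6] → X
    (3,5)@(7, 11): e=[-6,26,2] → .
    (2,6)@(5, 13): e=[2,6,14] → X
    (3,6)@(7, 13): e=[-8,20,10] → .
    (2,7)@(5, 15): e=[0,0,22] → .  [on edge]
  covered (3 px):
    . . . .
    . . . .
    . . . .
    . . . .
    . X . .
    . . X .
    . . X .
    . . . .
    . . . .

Final: 3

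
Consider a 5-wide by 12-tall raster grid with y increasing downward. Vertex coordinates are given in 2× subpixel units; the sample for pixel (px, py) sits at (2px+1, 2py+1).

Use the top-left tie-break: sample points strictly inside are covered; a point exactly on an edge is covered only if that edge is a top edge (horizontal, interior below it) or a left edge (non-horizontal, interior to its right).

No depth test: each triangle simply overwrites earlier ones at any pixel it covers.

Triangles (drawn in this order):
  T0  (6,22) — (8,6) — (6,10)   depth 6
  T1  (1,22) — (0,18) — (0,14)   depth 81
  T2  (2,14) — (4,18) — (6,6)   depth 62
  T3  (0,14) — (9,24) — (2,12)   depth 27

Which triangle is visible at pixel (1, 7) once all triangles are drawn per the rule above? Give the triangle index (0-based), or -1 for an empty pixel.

T0:
  2·area = 24  (B↔C swapped to make it positive)
  edge (6, 22)→(6, 10): d=(0,-12) top-left  bias=+0
  edge (6, 10)→(8, 6): d=(2,-4) top-left  bias=+0
  edge (8, 6)→(6, 22): d=(-2,16) right/bottom  bias=-1
    (3,4)@(7, 9): e=[12,2,10] → █
    (4,4)@(9, 9): e=[36,10,-22] → ·
    (3,5)@(7, 11): e=[12,6,6] → █
    (4,5)@(9, 11): e=[36,14,-26] → ·
    (3,6)@(7, 13): e=[12,10,2] → █
    (4,6)@(9, 13): e=[36,18,-30] → ·
    (3,7)@(7, 15): e=[12,14,-2] → ·
  covered (3 px):
    · · · · ·
    · · · · ·
    · · · · ·
    · · · · ·
    · · · █ ·
    · · · █ ·
    · · · █ ·
    · · · · ·
    · · · · ·
    · · · · ·
    · · · · ·
    · · · · ·
T1:
  2·area = 4
  edge (1, 22)→(0, 18): d=(-1,-4) top-left  bias=+0
  edge (0, 18)→(0, 14): d=(0,-4) top-left  bias=+0
  edge (0, 14)→(1, 22): d=(1,8) right/bottom  bias=-1
  covered (0 px):
    · · · · ·
    · · · · ·
    · · · · ·
    · · · · ·
    · · · · ·
    · · · · ·
    · · · · ·
    · · · · ·
    · · · · ·
    · · · · ·
    · · · · ·
    · · · · ·
T2:
  2·area = 32  (B↔C swapped to make it positive)
  edge (2, 14)→(6, 6): d=(4,-8) top-left  bias=+0
  edge (6, 6)→(4, 18): d=(-2,12) right/bottom  bias=-1
  edge (4, 18)→(2, 14): d=(-2,-4) top-left  bias=+0
    (2,4)@(5, 9): e=[4,6,22] → █
    (3,4)@(7, 9): e=[20,-18,30] → ·
    (2,5)@(5, 11): e=[12,2,18] → █
    (3,5)@(7, 11): e=[28,-22,26] → ·
    (1,6)@(3, 13): e=[4,22,6] → █
    (2,6)@(5, 13): e=[20,-2,14] → ·
    (1,7)@(3, 15): e=[12,18,2] → █
    (2,7)@(5, 15): e=[28,-6,10] → ·
    (1,8)@(3, 17): e=[20,14,-2] → ·
  covered (4 px):
    · · · · ·
    · · · · ·
    · · · · ·
    · · · · ·
    · · █ · ·
    · · █ · ·
    · █ · · ·
    · █ · · ·
    · · · · ·
    · · · · ·
    · · · · ·
    · · · · ·
T3:
  2·area = 38  (B↔C swapped to make it positive)
  edge (0, 14)→(2, 12): d=(2,-2) top-left  bias=+0
  edge (2, 12)→(9, 24): d=(7,12) right/bottom  bias=-1
  edge (9, 24)→(0, 14): d=(-9,-10) top-left  bias=+0
    (4,2)@(9, 5): e=[0,-133,171] → ·  [on edge]
    (3,3)@(7, 7): e=[0,-95,133] → ·  [on edge]
    (2,4)@(5, 9): e=[0,-57,95] → ·  [on edge]
    (1,5)@(3, 11): e=[0,-19,57] → ·  [on edge]
    (0,6)@(1, 13): e=[0,19,19] → █  [on edge]
    (1,6)@(3, 13): e=[4,-5,39] → ·
    (0,7)@(1, 15): e=[4,33,1] → █
    (1,7)@(3, 15): e=[8,9,21] → █
    (2,7)@(5, 15): e=[12,-15,41] → ·
    (0,8)@(1, 17): e=[8,47,-17] → ·
    (1,8)@(3, 17): e=[12,23,3] → █
    (2,8)@(5, 17): e=[16,-1,23] → ·
  covered (6 px):
    · · · · ·
    · · · · ·
    · · · · ·
    · · · · ·
    · · · · ·
    · · · · ·
    █ · · · ·
    █ █ · · ·
    · █ · · ·
    · · █ · ·
    · · · █ ·
    · · · · ·

Z-buffer (winner per pixel, '.' = empty):
  . . . . .
  . . . . .
  . . . . .
  . . . . .
  . . 2 0 .
  . . 2 0 .
  3 2 . 0 .
  3 3 . . .
  . 3 . . .
  . . 3 . .
  . . . 3 .
  . . . . .

Answer: 3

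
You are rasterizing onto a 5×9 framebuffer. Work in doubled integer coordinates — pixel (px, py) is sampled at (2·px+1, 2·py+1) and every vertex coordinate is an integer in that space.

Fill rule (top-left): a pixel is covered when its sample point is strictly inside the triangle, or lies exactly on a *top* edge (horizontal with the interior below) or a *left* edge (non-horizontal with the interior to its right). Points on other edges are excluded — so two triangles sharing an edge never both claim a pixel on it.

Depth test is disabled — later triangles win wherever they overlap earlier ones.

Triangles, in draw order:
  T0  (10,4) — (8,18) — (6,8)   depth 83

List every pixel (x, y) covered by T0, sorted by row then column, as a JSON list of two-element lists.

T0:
  2·area = 48
  edge (10, 4)→(8, 18): d=(-2,14) right/bottom  bias=-1
  edge (8, 18)→(6, 8): d=(-2,-10) top-left  bias=+0
  edge (6, 8)→(10, 4): d=(4,-4) top-left  bias=+0
    (2,1)@(5, 3): e=[72,0,-24] → ·  [on edge]
    (4,2)@(9, 5): e=[12,36,0] → #  [on edge]
    (3,3)@(7, 7): e=[36,12,0] → #  [on edge]
    (2,4)@(5, 9): e=[60,-12,0] → ·  [on edge]
    (3,4)@(7, 9): e=[32,8,8] → #
    (1,5)@(3, 11): e=[84,-36,0] → ·  [on edge]
    (3,5)@(7, 11): e=[28,4,16] → #
    (4,5)@(9, 11): e=[0,24,24] → ·  [on edge]
    (0,6)@(1, 13): e=[108,-60,0] → ·  [on edge]
    (3,6)@(7, 13): e=[24,0,24] → #  [on edge]
    (4,6)@(9, 13): e=[-4,20,32] → ·
    (3,7)@(7, 15): e=[20,-4,32] → ·
  covered (7 px):
    · · · · ·
    · · · · ·
    · · · · #
    · · · # #
    · · · # #
    · · · # ·
    · · · # ·
    · · · · ·
    · · · · ·

Answer: [[4,2],[3,3],[4,3],[3,4],[4,4],[3,5],[3,6]]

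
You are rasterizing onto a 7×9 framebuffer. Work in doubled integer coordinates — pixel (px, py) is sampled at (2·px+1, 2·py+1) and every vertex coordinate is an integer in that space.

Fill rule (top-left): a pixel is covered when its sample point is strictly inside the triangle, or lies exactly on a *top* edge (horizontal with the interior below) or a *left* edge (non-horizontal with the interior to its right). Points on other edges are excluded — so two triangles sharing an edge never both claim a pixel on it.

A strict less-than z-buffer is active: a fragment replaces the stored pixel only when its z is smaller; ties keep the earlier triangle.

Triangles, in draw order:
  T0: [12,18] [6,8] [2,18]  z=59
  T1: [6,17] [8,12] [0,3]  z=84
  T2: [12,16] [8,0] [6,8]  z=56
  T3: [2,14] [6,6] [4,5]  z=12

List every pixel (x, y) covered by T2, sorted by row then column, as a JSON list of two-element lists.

T0:
  2·area = 100  (B↔C swapped to make it positive)
  edge (12, 18)→(2, 18): d=(-10,0) right/bottom  bias=-1
  edge (2, 18)→(6, 8): d=(4,-10) top-left  bias=+0
  edge (6, 8)→(12, 18): d=(6,10) right/bottom  bias=-1
    (1,1)@(3, 3): e=[150,-50,0] → ·  [on edge]
    (2,5)@(5, 11): e=[70,2,28] → █
    (3,5)@(7, 11): e=[70,22,8] → █
    (4,5)@(9, 11): e=[70,42,-12] → ·
    (2,6)@(5, 13): e=[50,10,40] → █
    (4,6)@(9, 13): e=[50,50,0] → ·  [on edge]
    (2,7)@(5, 15): e=[30,18,52] → █
    (4,7)@(9, 15): e=[30,58,12] → █
    (5,7)@(11, 15): e=[30,78,-8] → ·
    (1,8)@(3, 17): e=[10,6,84] → █
    (5,8)@(11, 17): e=[10,86,4] → █
    (6,8)@(13, 17): e=[10,106,-16] → ·
  covered (12 px):
    · · · · · · ·
    · · · · · · ·
    · · · · · · ·
    · · · · · · ·
    · · · · · · ·
    · · █ █ · · ·
    · · █ █ · · ·
    · · █ █ █ · ·
    · █ █ █ █ █ ·
T1:
  2·area = 58  (B↔C swapped to make it positive)
  edge (6, 17)→(0, 3): d=(-6,-14) top-left  bias=+0
  edge (0, 3)→(8, 12): d=(8,9) right/bottom  bias=-1
  edge (8, 12)→(6, 17): d=(-2,5) right/bottom  bias=-1
    (0,2)@(1, 5): e=[2,7,49] → █
    (1,2)@(3, 5): e=[30,-11,39] → ·
    (0,3)@(1, 7): e=[-10,23,45] → ·
    (1,3)@(3, 7): e=[18,5,35] → █
    (2,3)@(5, 7): e=[46,-13,25] → ·
    (1,4)@(3, 9): e=[6,21,31] → █
    (2,4)@(5, 9): e=[34,3,21] → █
    (3,4)@(7, 9): e=[62,-15,11] → ·
    (1,5)@(3, 11): e=[-6,37,27] → ·
    (2,5)@(5, 11): e=[22,19,17] → █
    (3,5)@(7, 11): e=[50,1,7] → █
    (4,5)@(9, 11): e=[78,-17,-3] → ·
  covered (8 px):
    · · · · · · ·
    · · · · · · ·
    █ · · · · · ·
    · █ · · · · ·
    · █ █ · · · ·
    · · █ █ · · ·
    · · █ █ · · ·
    · · · · · · ·
    · · · · · · ·
T2:
  2·area = 64  (B↔C swapped to make it positive)
  edge (12, 16)→(6, 8): d=(-6,-8) top-left  bias=+0
  edge (6, 8)→(8, 0): d=(2,-8) top-left  bias=+0
  edge (8, 0)→(12, 16): d=(4,16) right/bottom  bias=-1
    (3,2)@(7, 5): e=[26,2,36] → █
    (4,2)@(9, 5): e=[42,18,4] → █
    (5,2)@(11, 5): e=[58,34,-28] → ·
    (3,3)@(7, 7): e=[14,6,44] → █
    (5,3)@(11, 7): e=[46,38,-20] → ·
    (3,4)@(7, 9): e=[2,10,52] → █
    (5,4)@(11, 9): e=[34,42,-12] → ·
    (3,5)@(7, 11): e=[-10,14,60] → ·
    (4,5)@(9, 11): e=[6,30,28] → █
    (5,5)@(11, 11): e=[22,46,-4] → ·
    (4,6)@(9, 13): e=[-6,34,36] → ·
    (5,6)@(11, 13): e=[10,50,4] → █
  covered (8 px):
    · · · · · · ·
    · · · · · · ·
    · · · █ █ · ·
    · · · █ █ · ·
    · · · █ █ · ·
    · · · · █ · ·
    · · · · · █ ·
    · · · · · · ·
    · · · · · · ·
T3:
  2·area = 20  (B↔C swapped to make it positive)
  edge (2, 14)→(4, 5): d=(2,-9) top-left  bias=+0
  edge (4, 5)→(6, 6): d=(2,1) right/bottom  bias=-1
  edge (6, 6)→(2, 14): d=(-4,8) right/bottom  bias=-1
    (2,3)@(5, 7): e=[13,3,4] → █
    (3,3)@(7, 7): e=[31,1,-12] → ·
    (2,4)@(5, 9): e=[17,7,-4] → ·
    (1,5)@(3, 11): e=[3,13,4] → █
    (2,5)@(5, 11): e=[21,11,-12] → ·
    (1,6)@(3, 13): e=[7,17,-4] → ·
  covered (2 px):
    · · · · · · ·
    · · · · · · ·
    · · · · · · ·
    · · █ · · · ·
    · · · · · · ·
    · █ · · · · ·
    · · · · · · ·
    · · · · · · ·
    · · · · · · ·

Final: [[3,2],[4,2],[3,3],[4,3],[3,4],[4,4],[4,5],[5,6]]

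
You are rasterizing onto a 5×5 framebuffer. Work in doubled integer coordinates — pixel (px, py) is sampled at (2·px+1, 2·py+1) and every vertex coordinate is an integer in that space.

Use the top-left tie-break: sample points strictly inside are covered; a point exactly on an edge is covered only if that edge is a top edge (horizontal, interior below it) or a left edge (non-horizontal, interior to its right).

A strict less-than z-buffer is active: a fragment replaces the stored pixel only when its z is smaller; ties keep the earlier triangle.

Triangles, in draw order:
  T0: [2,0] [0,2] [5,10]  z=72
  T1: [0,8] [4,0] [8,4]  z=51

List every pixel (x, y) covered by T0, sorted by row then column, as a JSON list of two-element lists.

T0:
  2·area = 26  (B↔C swapped to make it positive)
  edge (2, 0)→(5, 10): d=(3,10) right/bottom  bias=-1
  edge (5, 10)→(0, 2): d=(-5,-8) top-left  bias=+0
  edge (0, 2)→(2, 0): d=(2,-2) top-left  bias=+0
    (0,0)@(1, 1): e=[13,13,0] → #  [on edge]
    (1,0)@(3, 1): e=[-7,29,4] → ·
    (0,1)@(1, 3): e=[19,3,4] → #
    (1,1)@(3, 3): e=[-1,19,8] → ·
    (0,2)@(1, 5): e=[25,-7,8] → ·
    (1,2)@(3, 5): e=[5,9,12] → #
    (2,2)@(5, 5): e=[-15,25,16] → ·
    (1,3)@(3, 7): e=[11,-1,16] → ·
  covered (3 px):
    # · · · ·
    # · · · ·
    · # · · ·
    · · · · ·
    · · · · ·
T1:
  2·area = 48
  edge (0, 8)→(4, 0): d=(4,-8) top-left  bias=+0
  edge (4, 0)→(8, 4): d=(4,4) right/bottom  bias=-1
  edge (8, 4)→(0, 8): d=(-8,4) right/bottom  bias=-1
    (2,0)@(5, 1): e=[12,0,36] → ·  [on edge]
    (1,1)@(3, 3): e=[4,16,28] → #
    (2,1)@(5, 3): e=[20,8,20] → #
    (3,1)@(7, 3): e=[36,0,12] → ·  [on edge]
    (1,2)@(3, 5): e=[12,24,12] → #
    (3,2)@(7, 5): e=[44,8,-4] → ·
    (4,2)@(9, 5): e=[60,0,-12] → ·  [on edge]
    (0,3)@(1, 7): e=[4,40,4] → #
    (1,3)@(3, 7): e=[20,32,-4] → ·
    (2,3)@(5, 7): e=[36,24,-12] → ·
    (0,4)@(1, 9): e=[12,48,-12] → ·
  covered (5 px):
    · · · · ·
    · # # · ·
    · # # · ·
    # · · · ·
    · · · · ·

Result: [[0,0],[0,1],[1,2]]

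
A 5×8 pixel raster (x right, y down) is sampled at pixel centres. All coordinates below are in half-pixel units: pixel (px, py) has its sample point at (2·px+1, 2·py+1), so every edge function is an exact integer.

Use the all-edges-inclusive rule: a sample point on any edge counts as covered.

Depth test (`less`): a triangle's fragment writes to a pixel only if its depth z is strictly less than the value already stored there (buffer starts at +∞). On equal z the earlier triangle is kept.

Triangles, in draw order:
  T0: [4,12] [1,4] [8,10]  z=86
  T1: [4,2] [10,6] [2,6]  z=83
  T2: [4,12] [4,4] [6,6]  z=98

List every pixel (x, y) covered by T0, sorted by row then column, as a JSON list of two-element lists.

T0:
  2·area = 38
  edge (4, 12)→(1, 4): d=(-3,-8) inclusive
  edge (1, 4)→(8, 10): d=(7,6) inclusive
  edge (8, 10)→(4, 12): d=(-4,2) inclusive
    (1,3)@(3, 7): e=[7,9,22] → X
    (2,3)@(5, 7): e=[23,-3,18] → .
    (1,4)@(3, 9): e=[1,23,14] → X
    (2,4)@(5, 9): e=[17,11,10] → X
    (3,4)@(7, 9): e=[33,-1,6] → .
    (1,5)@(3, 11): e=[-5,37,6] → .
    (2,5)@(5, 11): e=[11,25,2] → X
    (3,5)@(7, 11): e=[27,13,-2] → .
    (2,6)@(5, 13): e=[5,39,-6] → .
  covered (4 px):
    . . . . .
    . . . . .
    . . . . .
    . X . . .
    . X X . .
    . . X . .
    . . . . .
    . . . . .
T1:
  2·area = 32
  edge (4, 2)→(10, 6): d=(6,4) inclusive
  edge (10, 6)→(2, 6): d=(-8,0) inclusive
  edge (2, 6)→(4, 2): d=(2,-4) inclusive
    (2,1)@(5, 3): e=[2,24,6] → X
    (3,1)@(7, 3): e=[-6,24,14] → .
    (1,2)@(3, 5): e=[22,8,2] → X
    (3,2)@(7, 5): e=[6,8,18] → X
    (4,2)@(9, 5): e=[-2,8,26] → .
    (1,3)@(3, 7): e=[34,-8,6] → .
    (2,3)@(5, 7): e=[26,-8,14] → .
    (3,3)@(7, 7): e=[18,-8,22] → .
  covered (4 px):
    . . . . .
    . . X . .
    . X X X .
    . . . . .
    . . . . .
    . . . . .
    . . . . .
    . . . . .
T2:
  2·area = 16
  edge (4, 12)→(4, 4): d=(0,-8) inclusive
  edge (4, 4)→(6, 6): d=(2,2) inclusive
  edge (6, 6)→(4, 12): d=(-2,6) inclusive
    (0,0)@(1, 1): e=[-24,0,40] → .  [on edge]
    (1,1)@(3, 3): e=[-8,0,24] → .  [on edge]
    (3,1)@(7, 3): e=[24,-8,0] → .  [on edge]
    (2,2)@(5, 5): e=[8,0,8] → X  [on edge]
    (3,2)@(7, 5): e=[24,-4,-4] → .
    (2,3)@(5, 7): e=[8,4,4] → X
    (3,3)@(7, 7): e=[24,0,-8] → .  [on edge]
    (2,4)@(5, 9): e=[8,8,0] → X  [on edge]
    (3,4)@(7, 9): e=[24,4,-12] → .
    (4,4)@(9, 9): e=[40,0,-24] → .  [on edge]
    (2,5)@(5, 11): e=[8,12,-4] → .
    (1,7)@(3, 15): e=[-8,24,0] → .  [on edge]
  covered (3 px):
    . . . . .
    . . . . .
    . . X . .
    . . X . .
    . . X . .
    . . . . .
    . . . . .
    . . . . .

Result: [[1,3],[1,4],[2,4],[2,5]]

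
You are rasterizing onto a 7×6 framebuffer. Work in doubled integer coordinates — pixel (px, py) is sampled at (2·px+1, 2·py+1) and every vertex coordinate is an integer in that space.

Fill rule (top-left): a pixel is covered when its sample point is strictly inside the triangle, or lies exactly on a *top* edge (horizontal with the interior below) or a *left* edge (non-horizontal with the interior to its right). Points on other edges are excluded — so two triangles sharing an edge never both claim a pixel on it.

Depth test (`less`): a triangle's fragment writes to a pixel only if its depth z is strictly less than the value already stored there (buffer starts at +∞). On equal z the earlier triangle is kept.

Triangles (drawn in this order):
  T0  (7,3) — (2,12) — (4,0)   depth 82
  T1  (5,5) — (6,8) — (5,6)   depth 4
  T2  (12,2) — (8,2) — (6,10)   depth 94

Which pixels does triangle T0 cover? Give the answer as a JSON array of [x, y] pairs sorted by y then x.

T0:
  2·area = 42
  edge (7, 3)→(2, 12): d=(-5,9) right/bottom  bias=-1
  edge (2, 12)→(4, 0): d=(2,-12) top-left  bias=+0
  edge (4, 0)→(7, 3): d=(3,3) right/bottom  bias=-1
    (2,0)@(5, 1): e=[28,14,0] → ·  [on edge]
    (2,1)@(5, 3): e=[18,18,6] → █
    (3,1)@(7, 3): e=[0,42,0] → ·  [on edge]
    (2,2)@(5, 5): e=[8,22,12] → █
    (3,2)@(7, 5): e=[-10,46,6] → ·
    (4,2)@(9, 5): e=[-28,70,0] → ·  [on edge]
    (1,3)@(3, 7): e=[16,2,24] → █
    (2,3)@(5, 7): e=[-2,26,18] → ·
    (5,3)@(11, 7): e=[-56,98,0] → ·  [on edge]
    (1,4)@(3, 9): e=[6,6,30] → █
    (2,4)@(5, 9): e=[-12,30,24] → ·
    (6,4)@(13, 9): e=[-84,126,0] → ·  [on edge]
  covered (4 px):
    · · · · · · ·
    · · █ · · · ·
    · · █ · · · ·
    · █ · · · · ·
    · █ · · · · ·
    · · · · · · ·
T1:
  2·area = 1
  edge (5, 5)→(6, 8): d=(1,3) right/bottom  bias=-1
  edge (6, 8)→(5, 6): d=(-1,-2) top-left  bias=+0
  edge (5, 6)→(5, 5): d=(0,-1) top-left  bias=+0
    (2,0)@(5, 1): e=[-4,5,0] → ·  [on edge]
    (2,1)@(5, 3): e=[-2,3,0] → ·  [on edge]
    (2,2)@(5, 5): e=[0,1,0] → ·  [on edge]
    (2,3)@(5, 7): e=[2,-1,0] → ·  [on edge]
    (2,4)@(5, 9): e=[4,-3,0] → ·  [on edge]
    (2,5)@(5, 11): e=[6,-5,0] → ·  [on edge]
    (3,5)@(7, 11): e=[0,-1,2] → ·  [on edge]
  covered (0 px):
    · · · · · · ·
    · · · · · · ·
    · · · · · · ·
    · · · · · · ·
    · · · · · · ·
    · · · · · · ·
T2:
  2·area = 32  (B↔C swapped to make it positive)
  edge (12, 2)→(6, 10): d=(-6,8) right/bottom  bias=-1
  edge (6, 10)→(8, 2): d=(2,-8) top-left  bias=+0
  edge (8, 2)→(12, 2): d=(4,0) top-left  bias=+0
    (4,1)@(9, 3): e=[18,10,4] → █
    (5,1)@(11, 3): e=[2,26,4] → █
    (6,1)@(13, 3): e=[-14,42,4] → ·
    (4,2)@(9, 5): e=[6,14,12] → █
    (5,2)@(11, 5): e=[-10,30,12] → ·
    (3,3)@(7, 7): e=[10,2,20] → █
    (4,3)@(9, 7): e=[-6,18,20] → ·
    (3,4)@(7, 9): e=[-2,6,28] → ·
  covered (4 px):
    · · · · · · ·
    · · · · █ █ ·
    · · · · █ · ·
    · · · █ · · ·
    · · · · · · ·
    · · · · · · ·

Result: [[2,1],[2,2],[1,3],[1,4]]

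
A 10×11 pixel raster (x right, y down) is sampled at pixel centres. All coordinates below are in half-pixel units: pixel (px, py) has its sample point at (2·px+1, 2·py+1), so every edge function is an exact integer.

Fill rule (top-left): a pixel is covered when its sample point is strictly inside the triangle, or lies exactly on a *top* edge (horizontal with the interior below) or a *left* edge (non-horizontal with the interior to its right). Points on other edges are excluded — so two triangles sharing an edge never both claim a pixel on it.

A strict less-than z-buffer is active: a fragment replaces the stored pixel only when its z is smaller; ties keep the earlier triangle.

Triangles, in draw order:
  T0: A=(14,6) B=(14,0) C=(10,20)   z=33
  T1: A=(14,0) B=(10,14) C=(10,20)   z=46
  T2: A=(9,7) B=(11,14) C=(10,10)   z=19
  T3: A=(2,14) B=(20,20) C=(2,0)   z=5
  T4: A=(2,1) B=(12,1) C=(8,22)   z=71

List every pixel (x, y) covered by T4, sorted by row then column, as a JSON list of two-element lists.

T0:
  2·area = 24  (B↔C swapped to make it positive)
  edge (14, 6)→(10, 20): d=(-4,14) right/bottom  bias=-1
  edge (10, 20)→(14, 0): d=(4,-20) top-left  bias=+0
  edge (14, 0)→(14, 6): d=(0,6) right/bottom  bias=-1
    (6,2)@(13, 5): e=[18,0,6] → #  [on edge]
    (7,2)@(15, 5): e=[-10,40,-6] → ·
    (6,3)@(13, 7): e=[10,8,6] → #
    (7,3)@(15, 7): e=[-18,48,-6] → ·
    (6,4)@(13, 9): e=[2,16,6] → #
    (7,4)@(15, 9): e=[-26,56,-6] → ·
    (6,5)@(13, 11): e=[-6,24,6] → ·
    (5,7)@(11, 15): e=[6,0,18] → #  [on edge]
    (6,7)@(13, 15): e=[-22,40,6] → ·
    (5,8)@(11, 17): e=[-2,8,18] → ·
  covered (4 px):
    · · · · · · · · · ·
    · · · · · · · · · ·
    · · · · · · # · · ·
    · · · · · · # · · ·
    · · · · · · # · · ·
    · · · · · · · · · ·
    · · · · · · · · · ·
    · · · · · # · · · ·
    · · · · · · · · · ·
    · · · · · · · · · ·
    · · · · · · · · · ·
T1:
  2·area = 24  (B↔C swapped to make it positive)
  edge (14, 0)→(10, 20): d=(-4,20) right/bottom  bias=-1
  edge (10, 20)→(10, 14): d=(0,-6) top-left  bias=+0
  edge (10, 14)→(14, 0): d=(4,-14) top-left  bias=+0
    (6,2)@(13, 5): e=[0,18,6] → ·  [on edge]
    (5,5)@(11, 11): e=[16,6,2] → #
    (6,5)@(13, 11): e=[-24,18,30] → ·
    (5,6)@(11, 13): e=[8,6,10] → #
    (6,6)@(13, 13): e=[-32,18,38] → ·
    (5,7)@(11, 15): e=[0,6,18] → ·  [on edge]
  covered (2 px):
    · · · · · · · · · ·
    · · · · · · · · · ·
    · · · · · · · · · ·
    · · · · · · · · · ·
    · · · · · · · · · ·
    · · · · · # · · · ·
    · · · · · # · · · ·
    · · · · · · · · · ·
    · · · · · · · · · ·
    · · · · · · · · · ·
    · · · · · · · · · ·
T2:
  2·area = 1  (B↔C swapped to make it positive)
  edge (9, 7)→(10, 10): d=(1,3) right/bottom  bias=-1
  edge (10, 10)→(11, 14): d=(1,4) right/bottom  bias=-1
  edge (11, 14)→(9, 7): d=(-2,-7) top-left  bias=+0
    (3,0)@(7, 1): e=[0,3,-2] → ·  [on edge]
    (4,3)@(9, 7): e=[0,1,0] → ·  [on edge]
    (5,6)@(11, 13): e=[0,-1,2] → ·  [on edge]
    (6,9)@(13, 19): e=[0,-3,4] → ·  [on edge]
    (6,10)@(13, 21): e=[2,-1,0] → ·  [on edge]
  covered (0 px):
    · · · · · · · · · ·
    · · · · · · · · · ·
    · · · · · · · · · ·
    · · · · · · · · · ·
    · · · · · · · · · ·
    · · · · · · · · · ·
    · · · · · · · · · ·
    · · · · · · · · · ·
    · · · · · · · · · ·
    · · · · · · · · · ·
    · · · · · · · · · ·
T3:
  2·area = 252  (B↔C swapped to make it positive)
  edge (2, 14)→(2, 0): d=(0,-14) top-left  bias=+0
  edge (2, 0)→(20, 20): d=(18,20) right/bottom  bias=-1
  edge (20, 20)→(2, 14): d=(-18,-6) top-left  bias=+0
    (1,1)@(3, 3): e=[14,34,204] → #
    (2,1)@(5, 3): e=[42,-6,216] → ·
    (1,2)@(3, 5): e=[14,70,168] → #
    (2,2)@(5, 5): e=[42,30,180] → #
    (3,2)@(7, 5): e=[70,-10,192] → ·
    (1,3)@(3, 7): e=[14,106,132] → #
    (3,3)@(7, 7): e=[70,26,156] → #
    (4,3)@(9, 7): e=[98,-14,168] → ·
    (1,4)@(3, 9): e=[14,142,96] → #
    (4,4)@(9, 9): e=[98,22,132] → #
    (5,4)@(11, 9): e=[126,-18,144] → ·
    (1,5)@(3, 11): e=[14,178,60] → #
    (2,7)@(5, 15): e=[42,210,0] → #  [on edge]
    (5,8)@(11, 17): e=[126,126,0] → #  [on edge]
    (8,9)@(17, 19): e=[210,42,0] → #  [on edge]
  covered (33 px):
    · · · · · · · · · ·
    · # · · · · · · · ·
    · # # · · · · · · ·
    · # # # · · · · · ·
    · # # # # · · · · ·
    · # # # # # · · · ·
    · # # # # # # · · ·
    · · # # # # # # · ·
    · · · · · # # # # ·
    · · · · · · · · # #
    · · · · · · · · · ·
T4:
  2·area = 210
  edge (2, 1)→(12, 1): d=(10,0) top-left  bias=+0
  edge (12, 1)→(8, 22): d=(-4,21) right/bottom  bias=-1
  edge (8, 22)→(2, 1): d=(-6,-21) top-left  bias=+0
    (0,0)@(1, 1): e=[0,231,-21] → ·  [on edge]
    (1,0)@(3, 1): e=[0,189,21] → #  [on edge]
    (2,0)@(5, 1): e=[0,147,63] → #  [on edge]
    (3,0)@(7, 1): e=[0,105,105] → #  [on edge]
    (4,0)@(9, 1): e=[0,63,147] → #  [on edge]
    (5,0)@(11, 1): e=[0,21,189] → #  [on edge]
    (6,0)@(13, 1): e=[0,-21,231] → ·  [on edge]
    (7,0)@(15, 1): e=[0,-63,273] → ·  [on edge]
    (8,0)@(17, 1): e=[0,-105,315] → ·  [on edge]
    (9,0)@(19, 1): e=[0,-147,357] → ·  [on edge]
    (1,1)@(3, 3): e=[20,181,9] → #
    (6,1)@(13, 3): e=[20,-29,219] → ·
  covered (28 px):
    · # # # # # · · · ·
    · # # # # # · · · ·
    · · # # # # · · · ·
    · · # # # · · · · ·
    · · # # # · · · · ·
    · · # # # · · · · ·
    · · · # # · · · · ·
    · · · # # · · · · ·
    · · · # · · · · · ·
    · · · · · · · · · ·
    · · · · · · · · · ·

Answer: [[1,0],[2,0],[3,0],[4,0],[5,0],[1,1],[2,1],[3,1],[4,1],[5,1],[2,2],[3,2],[4,2],[5,2],[2,3],[3,3],[4,3],[2,4],[3,4],[4,4],[2,5],[3,5],[4,5],[3,6],[4,6],[3,7],[4,7],[3,8]]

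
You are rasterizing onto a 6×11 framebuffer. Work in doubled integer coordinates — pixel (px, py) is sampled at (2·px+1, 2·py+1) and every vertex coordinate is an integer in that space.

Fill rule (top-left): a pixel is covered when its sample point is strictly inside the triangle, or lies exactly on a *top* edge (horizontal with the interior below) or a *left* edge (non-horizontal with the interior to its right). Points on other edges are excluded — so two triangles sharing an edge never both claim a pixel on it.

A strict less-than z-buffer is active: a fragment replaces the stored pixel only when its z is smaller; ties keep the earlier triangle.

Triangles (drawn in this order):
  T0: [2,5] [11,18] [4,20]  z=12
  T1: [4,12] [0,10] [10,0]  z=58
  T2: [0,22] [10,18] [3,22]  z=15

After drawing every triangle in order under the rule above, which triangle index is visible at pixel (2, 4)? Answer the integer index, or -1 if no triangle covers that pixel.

T0:
  2·area = 109
  edge (2, 5)→(11, 18): d=(9,13) right/bottom  bias=-1
  edge (11, 18)→(4, 20): d=(-7,2) right/bottom  bias=-1
  edge (4, 20)→(2, 5): d=(-2,-15) top-left  bias=+0
    (1,3)@(3, 7): e=[5,93,11] → #
    (2,3)@(5, 7): e=[-21,89,41] → ·
    (1,4)@(3, 9): e=[23,79,7] → #
    (2,4)@(5, 9): e=[-3,75,37] → ·
    (1,5)@(3, 11): e=[41,65,3] → #
    (2,5)@(5, 11): e=[15,61,33] → #
    (3,5)@(7, 11): e=[-11,57,63] → ·
    (1,6)@(3, 13): e=[59,51,-1] → ·
    (2,6)@(5, 13): e=[33,47,29] → #
    (3,6)@(7, 13): e=[7,43,59] → #
    (4,6)@(9, 13): e=[-19,39,89] → ·
    (2,7)@(5, 15): e=[51,33,25] → #
  covered (13 px):
    · · · · · ·
    · · · · · ·
    · · · · · ·
    · # · · · ·
    · # · · · ·
    · # # · · ·
    · · # # · ·
    · · # # · ·
    · · # # # ·
    · · # # · ·
    · · · · · ·
T1:
  2·area = 60
  edge (4, 12)→(0, 10): d=(-4,-2) top-left  bias=+0
  edge (0, 10)→(10, 0): d=(10,-10) top-left  bias=+0
  edge (10, 0)→(4, 12): d=(-6,12) right/bottom  bias=-1
    (4,0)@(9, 1): e=[54,0,6] → #  [on edge]
    (5,0)@(11, 1): e=[58,20,-18] → ·
    (3,1)@(7, 3): e=[42,0,18] → #  [on edge]
    (4,1)@(9, 3): e=[46,20,-6] → ·
    (2,2)@(5, 5): e=[30,0,30] → #  [on edge]
    (4,2)@(9, 5): e=[38,40,-18] → ·
    (1,3)@(3, 7): e=[18,0,42] → #  [on edge]
    (3,3)@(7, 7): e=[26,40,-6] → ·
    (0,4)@(1, 9): e=[6,0,54] → #  [on edge]
    (3,4)@(7, 9): e=[18,60,-18] → ·
    (0,5)@(1, 11): e=[-2,20,42] → ·
    (1,5)@(3, 11): e=[2,40,18] → #
  covered (10 px):
    · · · · # ·
    · · · # · ·
    · · # # · ·
    · # # · · ·
    # # # · · ·
    · # · · · ·
    · · · · · ·
    · · · · · ·
    · · · · · ·
    · · · · · ·
    · · · · · ·
T2:
  2·area = 12
  edge (0, 22)→(10, 18): d=(10,-4) top-left  bias=+0
  edge (10, 18)→(3, 22): d=(-7,4) right/bottom  bias=-1
  edge (3, 22)→(0, 22): d=(-3,0) right/bottom  bias=-1
    (1,10)@(3, 21): e=[2,7,3] → #
    (2,10)@(5, 21): e=[10,-1,3] → ·
  covered (1 px):
    · · · · · ·
    · · · · · ·
    · · · · · ·
    · · · · · ·
    · · · · · ·
    · · · · · ·
    · · · · · ·
    · · · · · ·
    · · · · · ·
    · · · · · ·
    · # · · · ·

Z-buffer (winner per pixel, '.' = empty):
  . . . . 1 .
  . . . 1 . .
  . . 1 1 . .
  . 0 1 . . .
  1 0 1 . . .
  . 0 0 . . .
  . . 0 0 . .
  . . 0 0 . .
  . . 0 0 0 .
  . . 0 0 . .
  . 2 . . . .

Result: 1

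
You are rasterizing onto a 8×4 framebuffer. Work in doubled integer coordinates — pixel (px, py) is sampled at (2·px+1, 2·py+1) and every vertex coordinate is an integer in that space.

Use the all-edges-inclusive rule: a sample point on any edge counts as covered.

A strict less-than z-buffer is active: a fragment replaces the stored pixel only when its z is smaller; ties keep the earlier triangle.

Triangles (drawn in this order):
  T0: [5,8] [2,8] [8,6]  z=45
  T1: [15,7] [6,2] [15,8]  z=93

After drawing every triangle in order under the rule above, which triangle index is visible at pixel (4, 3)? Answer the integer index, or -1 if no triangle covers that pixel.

T0:
  2·area = 6
  edge (5, 8)→(2, 8): d=(-3,0) inclusive
  edge (2, 8)→(8, 6): d=(6,-2) inclusive
  edge (8, 6)→(5, 8): d=(-3,2) inclusive
    (5,2)@(11, 5): e=[9,0,-3] → .  [on edge]
    (2,3)@(5, 7): e=[3,0,3] → X  [on edge]
    (3,3)@(7, 7): e=[3,4,-1] → .
  covered (1 px):
    . . . . . . . .
    . . . . . . . .
    . . . . . . . .
    . . X . . . . .
T1:
  2·area = 9  (B↔C swapped to make it positive)
  edge (15, 7)→(15, 8): d=(0,1) inclusive
  edge (15, 8)→(6, 2): d=(-9,-6) inclusive
  edge (6, 2)→(15, 7): d=(9,5) inclusive
    (7,0)@(15, 1): e=[0,63,-54] → .  [on edge]
    (7,1)@(15, 3): e=[0,45,-36] → .  [on edge]
    (5,2)@(11, 5): e=[4,3,2] → X
    (6,2)@(13, 5): e=[2,15,-8] → .
    (7,2)@(15, 5): e=[0,27,-18] → .  [on edge]
    (5,3)@(11, 7): e=[4,-15,20] → .
    (7,3)@(15, 7): e=[0,9,0] → X  [on edge]
  covered (2 px):
    . . . . . . . .
    . . . . . . . .
    . . . . . X . .
    . . . . . . . X

Z-buffer (winner per pixel, '.' = empty):
  . . . . . . . .
  . . . . . . . .
  . . . . . 1 . .
  . . 0 . . . . 1

Final: -1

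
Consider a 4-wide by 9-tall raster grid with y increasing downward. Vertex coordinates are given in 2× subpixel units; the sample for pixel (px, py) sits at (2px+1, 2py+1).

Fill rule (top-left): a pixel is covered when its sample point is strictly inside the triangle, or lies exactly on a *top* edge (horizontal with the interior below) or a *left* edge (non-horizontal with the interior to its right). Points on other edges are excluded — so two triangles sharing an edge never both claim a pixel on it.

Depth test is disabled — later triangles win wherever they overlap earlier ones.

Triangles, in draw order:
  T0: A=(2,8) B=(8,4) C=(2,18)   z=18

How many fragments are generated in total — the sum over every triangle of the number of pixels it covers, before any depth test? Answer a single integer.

T0:
  2·area = 60
  edge (2, 8)→(8, 4): d=(6,-4) top-left  bias=+0
  edge (8, 4)→(2, 18): d=(-6,14) right/bottom  bias=-1
  edge (2, 18)→(2, 8): d=(0,-10) top-left  bias=+0
    (3,2)@(7, 5): e=[2,8,50] → █
    (2,3)@(5, 7): e=[6,24,30] → █
    (3,3)@(7, 7): e=[14,-4,50] → ·
    (1,4)@(3, 9): e=[10,40,10] → █
    (3,4)@(7, 9): e=[26,-16,50] → ·
    (1,5)@(3, 11): e=[22,28,10] → █
    (2,5)@(5, 11): e=[30,0,30] → ·  [on edge]
    (1,6)@(3, 13): e=[34,16,10] → █
    (2,6)@(5, 13): e=[42,-12,30] → ·
    (1,7)@(3, 15): e=[46,4,10] → █
    (2,7)@(5, 15): e=[54,-24,30] → ·
    (1,8)@(3, 17): e=[58,-8,10] → ·
  covered (7 px):
    · · · ·
    · · · ·
    · · · █
    · · █ ·
    · █ █ ·
    · █ · ·
    · █ · ·
    · █ · ·
    · · · ·

Final: 7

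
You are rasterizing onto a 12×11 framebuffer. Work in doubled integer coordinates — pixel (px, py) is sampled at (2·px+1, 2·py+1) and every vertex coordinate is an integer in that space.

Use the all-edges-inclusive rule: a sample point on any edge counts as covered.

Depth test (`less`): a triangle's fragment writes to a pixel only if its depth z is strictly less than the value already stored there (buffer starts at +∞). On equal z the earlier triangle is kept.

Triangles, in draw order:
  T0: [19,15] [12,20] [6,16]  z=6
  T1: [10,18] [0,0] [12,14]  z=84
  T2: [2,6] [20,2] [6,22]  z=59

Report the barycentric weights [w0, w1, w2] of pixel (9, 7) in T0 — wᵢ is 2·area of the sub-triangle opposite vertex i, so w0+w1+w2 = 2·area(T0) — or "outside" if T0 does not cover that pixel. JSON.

T0:
  2·area = 58
  edge (19, 15)→(12, 20): d=(-7,5) inclusive
  edge (12, 20)→(6, 16): d=(-6,-4) inclusive
  edge (6, 16)→(19, 15): d=(13,-1) inclusive
    (9,7)@(19, 15): e=[0,58,0] → █  [on edge]
    (10,7)@(21, 15): e=[-10,66,2] → ·
    (4,8)@(9, 17): e=[36,6,16] → █
    (5,8)@(11, 17): e=[26,14,18] → █
    (6,8)@(13, 17): e=[16,22,20] → █
    (7,8)@(15, 17): e=[6,30,22] → █
    (8,8)@(17, 17): e=[-4,38,24] → ·
    (9,8)@(19, 17): e=[-14,46,26] → ·
    (4,9)@(9, 19): e=[22,-6,42] → ·
    (5,9)@(11, 19): e=[12,2,44] → █
    (7,9)@(15, 19): e=[-8,18,48] → ·
    (5,10)@(11, 21): e=[-2,-10,70] → ·
  covered (7 px):
    · · · · · · · · · · · ·
    · · · · · · · · · · · ·
    · · · · · · · · · · · ·
    · · · · · · · · · · · ·
    · · · · · · · · · · · ·
    · · · · · · · · · · · ·
    · · · · · · · · · · · ·
    · · · · · · · · · █ · ·
    · · · · █ █ █ █ · · · ·
    · · · · · █ █ · · · · ·
    · · · · · · · · · · · ·
T1:
  2·area = 76
  edge (10, 18)→(0, 0): d=(-10,-18) inclusive
  edge (0, 0)→(12, 14): d=(12,14) inclusive
  edge (12, 14)→(10, 18): d=(-2,4) inclusive
    (1,2)@(3, 5): e=[4,18,54] → █
    (2,2)@(5, 5): e=[40,-10,46] → ·
    (1,3)@(3, 7): e=[-16,42,50] → ·
    (2,3)@(5, 7): e=[20,14,42] → █
    (3,3)@(7, 7): e=[56,-14,34] → ·
    (2,4)@(5, 9): e=[0,38,38] → █  [on edge]
    (3,4)@(7, 9): e=[36,10,30] → █
    (4,4)@(9, 9): e=[72,-18,22] → ·
    (2,5)@(5, 11): e=[-20,62,34] → ·
    (3,5)@(7, 11): e=[16,34,26] → █
    (4,5)@(9, 11): e=[52,6,18] → █
    (5,5)@(11, 11): e=[88,-22,10] → ·
  covered (10 px):
    · · · · · · · · · · · ·
    · · · · · · · · · · · ·
    · █ · · · · · · · · · ·
    · · █ · · · · · · · · ·
    · · █ █ · · · · · · · ·
    · · · █ █ · · · · · · ·
    · · · · █ █ · · · · · ·
    · · · · █ █ · · · · · ·
    · · · · · · · · · · · ·
    · · · · · · · · · · · ·
    · · · · · · · · · · · ·
T2:
  2·area = 304
  edge (2, 6)→(20, 2): d=(18,-4) inclusive
  edge (20, 2)→(6, 22): d=(-14,20) inclusive
  edge (6, 22)→(2, 6): d=(-4,-16) inclusive
    (8,1)@(17, 3): e=[6,46,252] → █
    (9,1)@(19, 3): e=[14,6,284] → █
    (10,1)@(21, 3): e=[22,-34,316] → ·
    (3,2)@(7, 5): e=[2,218,84] → █
    (4,2)@(9, 5): e=[10,178,116] → █
    (5,2)@(11, 5): e=[18,138,148] → █
    (6,2)@(13, 5): e=[26,98,180] → █
    (7,2)@(15, 5): e=[34,58,212] → █
    (9,2)@(19, 5): e=[50,-22,276] → ·
    (1,3)@(3, 7): e=[22,270,12] → █
    (2,3)@(5, 7): e=[30,230,44] → █
    (8,3)@(17, 7): e=[78,-10,236] → ·
  covered (38 px):
    · · · · · · · · · · · ·
    · · · · · · · · █ █ · ·
    · · · █ █ █ █ █ █ · · ·
    · █ █ █ █ █ █ █ · · · ·
    · █ █ █ █ █ █ █ · · · ·
    · · █ █ █ █ █ · · · · ·
    · · █ █ █ █ · · · · · ·
    · · █ █ █ · · · · · · ·
    · · █ █ █ · · · · · · ·
    · · · █ · · · · · · · ·
    · · · · · · · · · · · ·

Result: [58,0,0]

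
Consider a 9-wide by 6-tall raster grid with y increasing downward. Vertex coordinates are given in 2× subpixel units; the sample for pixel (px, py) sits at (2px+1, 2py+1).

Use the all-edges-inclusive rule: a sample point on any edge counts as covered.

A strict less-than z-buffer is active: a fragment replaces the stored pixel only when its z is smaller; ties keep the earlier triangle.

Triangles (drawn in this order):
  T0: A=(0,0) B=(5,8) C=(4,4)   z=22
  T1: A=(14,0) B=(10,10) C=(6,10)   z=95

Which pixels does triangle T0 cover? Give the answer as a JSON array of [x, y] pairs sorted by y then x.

T0:
  2·area = 12  (B↔C swapped to make it positive)
  edge (0, 0)→(4, 4): d=(4,4) inclusive
  edge (4, 4)→(5, 8): d=(1,4) inclusive
  edge (5, 8)→(0, 0): d=(-5,-8) inclusive
    (0,0)@(1, 1): e=[0,9,3] → X  [on edge]
    (1,0)@(3, 1): e=[-8,1,19] → .
    (0,1)@(1, 3): e=[8,11,-7] → .
    (1,1)@(3, 3): e=[0,3,9] → X  [on edge]
    (2,1)@(5, 3): e=[-8,-5,25] → .
    (1,2)@(3, 5): e=[8,5,-1] → .
    (2,2)@(5, 5): e=[0,-3,15] → .  [on edge]
    (3,3)@(7, 7): e=[0,-9,21] → .  [on edge]
    (4,4)@(9, 9): e=[0,-15,27] → .  [on edge]
    (5,5)@(11, 11): e=[0,-21,33] → .  [on edge]
  covered (2 px):
    X . . . . . . . .
    . X . . . . . . .
    . . . . . . . . .
    . . . . . . . . .
    . . . . . . . . .
    . . . . . . . . .
T1:
  2·area = 40
  edge (14, 0)→(10, 10): d=(-4,10) inclusive
  edge (10, 10)→(6, 10): d=(-4,0) inclusive
  edge (6, 10)→(14, 0): d=(8,-10) inclusive
    (5,2)@(11, 5): e=[10,20,10] → X
    (6,2)@(13, 5): e=[-10,20,30] → .
    (4,3)@(9, 7): e=[22,12,6] → X
    (6,3)@(13, 7): e=[-18,12,46] → .
    (3,4)@(7, 9): e=[34,4,2] → X
    (5,4)@(11, 9): e=[-6,4,42] → .
    (3,5)@(7, 11): e=[26,-4,18] → .
    (4,5)@(9, 11): e=[6,-4,38] → .
  covered (5 px):
    . . . . . . . . .
    . . . . . . . . .
    . . . . . X . . .
    . . . . X X . . .
    . . . X X . . . .
    . . . . . . . . .

Answer: [[0,0],[1,1]]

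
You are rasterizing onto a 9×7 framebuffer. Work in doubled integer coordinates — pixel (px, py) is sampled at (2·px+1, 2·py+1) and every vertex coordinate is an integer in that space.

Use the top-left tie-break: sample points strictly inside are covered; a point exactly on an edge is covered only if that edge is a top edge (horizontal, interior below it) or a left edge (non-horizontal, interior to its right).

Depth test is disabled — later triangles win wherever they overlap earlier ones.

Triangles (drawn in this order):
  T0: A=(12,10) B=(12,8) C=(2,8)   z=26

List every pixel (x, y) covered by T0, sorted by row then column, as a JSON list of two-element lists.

T0:
  2·area = 20  (B↔C swapped to make it positive)
  edge (12, 10)→(2, 8): d=(-10,-2) top-left  bias=+0
  edge (2, 8)→(12, 8): d=(10,0) top-left  bias=+0
  edge (12, 8)→(12, 10): d=(0,2) right/bottom  bias=-1
    (3,4)@(7, 9): e=[0,10,10] → #  [on edge]
    (4,4)@(9, 9): e=[4,10,6] → #
    (5,4)@(11, 9): e=[8,10,2] → #
    (6,4)@(13, 9): e=[12,10,-2] → ·
    (3,5)@(7, 11): e=[-20,30,10] → ·
    (4,5)@(9, 11): e=[-16,30,6] → ·
    (5,5)@(11, 11): e=[-12,30,2] → ·
    (8,5)@(17, 11): e=[0,30,-10] → ·  [on edge]
  covered (3 px):
    · · · · · · · · ·
    · · · · · · · · ·
    · · · · · · · · ·
    · · · · · · · · ·
    · · · # # # · · ·
    · · · · · · · · ·
    · · · · · · · · ·

Answer: [[3,4],[4,4],[5,4]]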